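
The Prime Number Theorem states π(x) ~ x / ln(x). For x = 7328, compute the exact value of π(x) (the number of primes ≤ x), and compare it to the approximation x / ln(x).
π(7328) = 933;  x/ln(x) ≈ 823.42;  relative error ≈ 11.74%.

Directly count primes up to 7328: π(7328) = 933. The PNT approximation gives 7328/ln(7328) ≈ 7328/8.89946 ≈ 823.42. Relative error (π(x) − x/ln(x)) / π(x) ≈ 11.74%; the approximation is known to undercount slightly (Li(x) is a better estimate).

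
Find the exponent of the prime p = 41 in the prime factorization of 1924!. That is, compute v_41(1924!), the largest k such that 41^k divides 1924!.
v_41(1924!) = 47

Legendre's formula: v_p(n!) = Σ_{k ≥ 1} ⌊n / p^k⌋. For p = 41, n = 1924, the terms are:
  ⌊1924/41^1⌋ = ⌊1924/41⌋ = 46
  ⌊1924/41^2⌋ = ⌊1924/1681⌋ = 1
(the next term ⌊1924/41^3⌋ = 0, terminating the sum). Summing: v_41(1924!) = 46 + 1 = 47.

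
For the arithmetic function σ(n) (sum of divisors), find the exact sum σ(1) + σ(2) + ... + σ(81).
Σ_{n ≤ 81} σ(n) = 5435

Compute σ(n) for each 1 ≤ n ≤ 81: σ(1) = 1, σ(2) = 3, σ(3) = 4, σ(4) = 7, σ(5) = 6, σ(6) = 12, σ(7) = 8, σ(8) = 15, σ(9) = 13, σ(10) = 18, σ(11) = 12, σ(12) = 28, σ(13) = 14, σ(14) = 24, σ(15) = 24, σ(16) = 31, σ(17) = 18, σ(18) = 39, σ(19) = 20, σ(20) = 42, σ(21) = 32, σ(22) = 36, σ(23) = 24, σ(24) = 60, σ(25) = 31, σ(26) = 42, σ(27) = 40, σ(28) = 56, σ(29) = 30, σ(30) = 72, σ(31) = 32, σ(32) = 63, σ(33) = 48, σ(34) = 54, σ(35) = 48, σ(36) = 91, σ(37) = 38, σ(38) = 60, σ(39) = 56, σ(40) = 90, σ(41) = 42, σ(42) = 96, σ(43) = 44, σ(44) = 84, σ(45) = 78, σ(46) = 72, σ(47) = 48, σ(48) = 124, σ(49) = 57, σ(50) = 93, σ(51) = 72, σ(52) = 98, σ(53) = 54, σ(54) = 120, σ(55) = 72, σ(56) = 120, σ(57) = 80, σ(58) = 90, σ(59) = 60, σ(60) = 168, σ(61) = 62, σ(62) = 96, σ(63) = 104, σ(64) = 127, σ(65) = 84, σ(66) = 144, σ(67) = 68, σ(68) = 126, σ(69) = 96, σ(70) = 144, σ(71) = 72, σ(72) = 195, σ(73) = 74, σ(74) = 114, σ(75) = 124, σ(76) = 140, σ(77) = 96, σ(78) = 168, σ(79) = 80, σ(80) = 186, σ(81) = 121. Summing all 81 values: 5435. (Average order: Σ_{n ≤ x} σ(n) ~ (π²/12) x². For x = 81, (π²/12)·81² ≈ 5396.21.)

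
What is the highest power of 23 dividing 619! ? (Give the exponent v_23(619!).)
v_23(619!) = 27

Legendre's formula: v_p(n!) = Σ_{k ≥ 1} ⌊n / p^k⌋. For p = 23, n = 619, the terms are:
  ⌊619/23^1⌋ = ⌊619/23⌋ = 26
  ⌊619/23^2⌋ = ⌊619/529⌋ = 1
(the next term ⌊619/23^3⌋ = 0, terminating the sum). Summing: v_23(619!) = 26 + 1 = 27.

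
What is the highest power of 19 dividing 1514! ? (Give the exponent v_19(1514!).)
v_19(1514!) = 83

Legendre's formula: v_p(n!) = Σ_{k ≥ 1} ⌊n / p^k⌋. For p = 19, n = 1514, the terms are:
  ⌊1514/19^1⌋ = ⌊1514/19⌋ = 79
  ⌊1514/19^2⌋ = ⌊1514/361⌋ = 4
(the next term ⌊1514/19^3⌋ = 0, terminating the sum). Summing: v_19(1514!) = 79 + 4 = 83.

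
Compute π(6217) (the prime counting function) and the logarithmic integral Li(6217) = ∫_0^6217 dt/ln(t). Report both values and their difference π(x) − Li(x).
π(6217) = 809;  Li(6217) ≈ 825.31;  π(x) − Li(x) ≈ -16.31.

Direct count of primes ≤ 6217 gives π(6217) = 809. Numerical evaluation of the logarithmic integral gives Li(6217) ≈ 825.31. The difference π(x) − Li(x) ≈ -16.31 is typically negative for small/moderate x (Li(x) overestimates), though Littlewood's theorem shows this sign changes infinitely often.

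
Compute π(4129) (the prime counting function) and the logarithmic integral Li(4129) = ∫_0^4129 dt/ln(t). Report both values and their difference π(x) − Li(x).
π(4129) = 568;  Li(4129) ≈ 580.89;  π(x) − Li(x) ≈ -12.89.

Direct count of primes ≤ 4129 gives π(4129) = 568. Numerical evaluation of the logarithmic integral gives Li(4129) ≈ 580.89. The difference π(x) − Li(x) ≈ -12.89 is typically negative for small/moderate x (Li(x) overestimates), though Littlewood's theorem shows this sign changes infinitely often.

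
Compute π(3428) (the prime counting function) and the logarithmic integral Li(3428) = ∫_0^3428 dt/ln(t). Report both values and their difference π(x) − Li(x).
π(3428) = 480;  Li(3428) ≈ 495.77;  π(x) − Li(x) ≈ -15.77.

Direct count of primes ≤ 3428 gives π(3428) = 480. Numerical evaluation of the logarithmic integral gives Li(3428) ≈ 495.77. The difference π(x) − Li(x) ≈ -15.77 is typically negative for small/moderate x (Li(x) overestimates), though Littlewood's theorem shows this sign changes infinitely often.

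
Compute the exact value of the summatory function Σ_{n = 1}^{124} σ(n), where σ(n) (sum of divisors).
Σ_{n ≤ 124} σ(n) = 12684

Compute σ(n) for each 1 ≤ n ≤ 124: σ(1) = 1, σ(2) = 3, σ(3) = 4, σ(4) = 7, σ(5) = 6, σ(6) = 12, σ(7) = 8, σ(8) = 15, σ(9) = 13, σ(10) = 18, σ(11) = 12, σ(12) = 28, σ(13) = 14, σ(14) = 24, σ(15) = 24, σ(16) = 31, σ(17) = 18, σ(18) = 39, σ(19) = 20, σ(20) = 42, σ(21) = 32, σ(22) = 36, σ(23) = 24, σ(24) = 60, σ(25) = 31, σ(26) = 42, σ(27) = 40, σ(28) = 56, σ(29) = 30, σ(30) = 72, σ(31) = 32, σ(32) = 63, σ(33) = 48, σ(34) = 54, σ(35) = 48, σ(36) = 91, σ(37) = 38, σ(38) = 60, σ(39) = 56, σ(40) = 90, σ(41) = 42, σ(42) = 96, σ(43) = 44, σ(44) = 84, σ(45) = 78, σ(46) = 72, σ(47) = 48, σ(48) = 124, σ(49) = 57, σ(50) = 93, σ(51) = 72, σ(52) = 98, σ(53) = 54, σ(54) = 120, σ(55) = 72, σ(56) = 120, σ(57) = 80, σ(58) = 90, σ(59) = 60, σ(60) = 168, σ(61) = 62, σ(62) = 96, σ(63) = 104, σ(64) = 127, σ(65) = 84, σ(66) = 144, σ(67) = 68, σ(68) = 126, σ(69) = 96, σ(70) = 144, σ(71) = 72, σ(72) = 195, σ(73) = 74, σ(74) = 114, σ(75) = 124, σ(76) = 140, σ(77) = 96, σ(78) = 168, σ(79) = 80, σ(80) = 186, σ(81) = 121, σ(82) = 126, σ(83) = 84, σ(84) = 224, σ(85) = 108, σ(86) = 132, σ(87) = 120, σ(88) = 180, σ(89) = 90, σ(90) = 234, σ(91) = 112, σ(92) = 168, σ(93) = 128, σ(94) = 144, σ(95) = 120, σ(96) = 252, σ(97) = 98, σ(98) = 171, σ(99) = 156, σ(100) = 217, σ(101) = 102, σ(102) = 216, σ(103) = 104, σ(104) = 210, σ(105) = 192, σ(106) = 162, σ(107) = 108, σ(108) = 280, σ(109) = 110, σ(110) = 216, σ(111) = 152, σ(112) = 248, σ(113) = 114, σ(114) = 240, σ(115) = 144, σ(116) = 210, σ(117) = 182, σ(118) = 180, σ(119) = 144, σ(120) = 360, σ(121) = 133, σ(122) = 186, σ(123) = 168, σ(124) = 224. Summing all 124 values: 12684. (Average order: Σ_{n ≤ x} σ(n) ~ (π²/12) x². For x = 124, (π²/12)·124² ≈ 12646.25.)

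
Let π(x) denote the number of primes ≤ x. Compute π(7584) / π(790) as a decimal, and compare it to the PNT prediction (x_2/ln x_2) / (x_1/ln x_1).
π(7584)/π(790) = 963/138 ≈ 6.9783;  PNT prediction ≈ 7.1696.

π(790) = 138 and π(7584) = 963, so π(7584)/π(790) ≈ 6.9783. The PNT-predicted ratio is (7584/ln(7584)) / (790/ln(790)) ≈ 7.1696. The two agree to within a few percent, as expected.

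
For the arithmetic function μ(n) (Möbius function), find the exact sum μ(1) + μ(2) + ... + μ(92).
Σ_{n ≤ 92} μ(n) = -1

Compute μ(n) for each 1 ≤ n ≤ 92: μ(1) = 1, μ(2) = -1, μ(3) = -1, μ(4) = 0, μ(5) = -1, μ(6) = 1, μ(7) = -1, μ(8) = 0, μ(9) = 0, μ(10) = 1, μ(11) = -1, μ(12) = 0, μ(13) = -1, μ(14) = 1, μ(15) = 1, μ(16) = 0, μ(17) = -1, μ(18) = 0, μ(19) = -1, μ(20) = 0, μ(21) = 1, μ(22) = 1, μ(23) = -1, μ(24) = 0, μ(25) = 0, μ(26) = 1, μ(27) = 0, μ(28) = 0, μ(29) = -1, μ(30) = -1, μ(31) = -1, μ(32) = 0, μ(33) = 1, μ(34) = 1, μ(35) = 1, μ(36) = 0, μ(37) = -1, μ(38) = 1, μ(39) = 1, μ(40) = 0, μ(41) = -1, μ(42) = -1, μ(43) = -1, μ(44) = 0, μ(45) = 0, μ(46) = 1, μ(47) = -1, μ(48) = 0, μ(49) = 0, μ(50) = 0, μ(51) = 1, μ(52) = 0, μ(53) = -1, μ(54) = 0, μ(55) = 1, μ(56) = 0, μ(57) = 1, μ(58) = 1, μ(59) = -1, μ(60) = 0, μ(61) = -1, μ(62) = 1, μ(63) = 0, μ(64) = 0, μ(65) = 1, μ(66) = -1, μ(67) = -1, μ(68) = 0, μ(69) = 1, μ(70) = -1, μ(71) = -1, μ(72) = 0, μ(73) = -1, μ(74) = 1, μ(75) = 0, μ(76) = 0, μ(77) = 1, μ(78) = -1, μ(79) = -1, μ(80) = 0, μ(81) = 0, μ(82) = 1, μ(83) = -1, μ(84) = 0, μ(85) = 1, μ(86) = 1, μ(87) = 1, μ(88) = 0, μ(89) = -1, μ(90) = 0, μ(91) = 1, μ(92) = 0. Summing all 92 values: -1. (Mertens function M(x) = Σ_{n ≤ x} μ(n); on average M(x) should be small (PNT ⟺ M(x) = o(x)).)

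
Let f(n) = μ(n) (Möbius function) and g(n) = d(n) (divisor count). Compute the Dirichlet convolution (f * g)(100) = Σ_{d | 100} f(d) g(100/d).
(μ * d)(100) = 1

Divisors of 100: [1, 2, 4, 5, 10, 20, 25, 50, 100]. For each d | 100:
  d = 1: μ(1) · d(100/1) = 1 · 9 = 9
  d = 2: μ(2) · d(100/2) = -1 · 6 = -6
  d = 4: μ(4) · d(100/4) = 0 · 3 = 0
  d = 5: μ(5) · d(100/5) = -1 · 6 = -6
  d = 10: μ(10) · d(100/10) = 1 · 4 = 4
  d = 20: μ(20) · d(100/20) = 0 · 2 = 0
  d = 25: μ(25) · d(100/25) = 0 · 3 = 0
  d = 50: μ(50) · d(100/50) = 0 · 2 = 0
  d = 100: μ(100) · d(100/100) = 0 · 1 = 0
Summing: (μ * d)(100) = 9 + -6 + 0 + -6 + 4 + 0 + 0 + 0 + 0 = 1.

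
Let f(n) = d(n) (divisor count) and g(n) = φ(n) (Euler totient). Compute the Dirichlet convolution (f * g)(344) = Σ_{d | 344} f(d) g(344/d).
(d * φ)(344) = 660

Divisors of 344: [1, 2, 4, 8, 43, 86, 172, 344]. For each d | 344:
  d = 1: d(1) · φ(344/1) = 1 · 168 = 168
  d = 2: d(2) · φ(344/2) = 2 · 84 = 168
  d = 4: d(4) · φ(344/4) = 3 · 42 = 126
  d = 8: d(8) · φ(344/8) = 4 · 42 = 168
  d = 43: d(43) · φ(344/43) = 2 · 4 = 8
  d = 86: d(86) · φ(344/86) = 4 · 2 = 8
  d = 172: d(172) · φ(344/172) = 6 · 1 = 6
  d = 344: d(344) · φ(344/344) = 8 · 1 = 8
Summing: (d * φ)(344) = 168 + 168 + 126 + 168 + 8 + 8 + 6 + 8 = 660.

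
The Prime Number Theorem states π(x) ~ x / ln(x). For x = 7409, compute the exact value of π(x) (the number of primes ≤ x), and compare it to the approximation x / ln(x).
π(7409) = 939;  x/ln(x) ≈ 831.50;  relative error ≈ 11.45%.

Directly count primes up to 7409: π(7409) = 939. The PNT approximation gives 7409/ln(7409) ≈ 7409/8.91045 ≈ 831.50. Relative error (π(x) − x/ln(x)) / π(x) ≈ 11.45%; the approximation is known to undercount slightly (Li(x) is a better estimate).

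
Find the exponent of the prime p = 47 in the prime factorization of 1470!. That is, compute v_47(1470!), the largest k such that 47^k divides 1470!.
v_47(1470!) = 31

Legendre's formula: v_p(n!) = Σ_{k ≥ 1} ⌊n / p^k⌋. For p = 47, n = 1470, the terms are:
  ⌊1470/47^1⌋ = ⌊1470/47⌋ = 31
(the next term ⌊1470/47^2⌋ = 0, terminating the sum). Summing: v_47(1470!) = 31 = 31.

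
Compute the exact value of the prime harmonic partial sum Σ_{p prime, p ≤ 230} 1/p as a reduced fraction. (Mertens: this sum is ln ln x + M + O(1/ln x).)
Σ 1/p = 37527519788898476695193360507423991967783840502510585362878348092116031948860199524739442233/19078266889580195013601891820992757757219839668357012055907516904309700014933909014729740190

π(230) = 50, so the primes ≤ 230 are [2, 3, 5, 7, 11, 13, 17, 19, 23, 29, 31, 37, 41, 43, 47, 53, 59, 61, 67, 71, 73, 79, 83, 89, 97, 101, 103, 107, 109, 113, 127, 131, 137, 139, 149, 151, 157, 163, 167, 173, 179, 181, 191, 193, 197, 199, 211, 223, 227, 229]. Summing 1/p over these primes: 37527519788898476695193360507423991967783840502510585362878348092116031948860199524739442233/19078266889580195013601891820992757757219839668357012055907516904309700014933909014729740190 ≈ 1.9670. Mertens estimate ln ln(230) + 0.2615 ≈ 1.9549.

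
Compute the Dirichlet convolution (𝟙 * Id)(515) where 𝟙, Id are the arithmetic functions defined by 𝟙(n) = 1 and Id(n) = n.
(𝟙 * Id)(515) = 624

Divisors of 515: [1, 5, 103, 515]. For each d | 515:
  d = 1: 𝟙(1) · Id(515/1) = 1 · 515 = 515
  d = 5: 𝟙(5) · Id(515/5) = 1 · 103 = 103
  d = 103: 𝟙(103) · Id(515/103) = 1 · 5 = 5
  d = 515: 𝟙(515) · Id(515/515) = 1 · 1 = 1
Summing: (𝟙 * Id)(515) = 515 + 103 + 5 + 1 = 624.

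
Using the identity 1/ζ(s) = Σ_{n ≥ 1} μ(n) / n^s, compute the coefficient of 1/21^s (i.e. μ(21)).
μ(21) = 1

Factor n = 21 = 3 · 7. μ(n) = 0 if any exponent ≥ 2 (not squarefree); otherwise μ(n) = (−1)^{ω(n)} where ω(n) is the number of distinct prime factors. Applying: μ(21) = 1.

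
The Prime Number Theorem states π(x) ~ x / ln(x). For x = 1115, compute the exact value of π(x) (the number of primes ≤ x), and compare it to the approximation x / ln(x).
π(1115) = 186;  x/ln(x) ≈ 158.91;  relative error ≈ 14.57%.

Directly count primes up to 1115: π(1115) = 186. The PNT approximation gives 1115/ln(1115) ≈ 1115/7.01661 ≈ 158.91. Relative error (π(x) − x/ln(x)) / π(x) ≈ 14.57%; the approximation is known to undercount slightly (Li(x) is a better estimate).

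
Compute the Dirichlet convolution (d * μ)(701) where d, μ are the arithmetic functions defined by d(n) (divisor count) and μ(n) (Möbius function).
(d * μ)(701) = 1

Divisors of 701: [1, 701]. For each d | 701:
  d = 1: d(1) · μ(701/1) = 1 · -1 = -1
  d = 701: d(701) · μ(701/701) = 2 · 1 = 2
Summing: (d * μ)(701) = -1 + 2 = 1.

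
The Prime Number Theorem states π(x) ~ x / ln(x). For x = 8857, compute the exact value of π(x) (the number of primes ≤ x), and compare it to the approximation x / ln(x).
π(8857) = 1103;  x/ln(x) ≈ 974.48;  relative error ≈ 11.65%.

Directly count primes up to 8857: π(8857) = 1103. The PNT approximation gives 8857/ln(8857) ≈ 8857/9.08896 ≈ 974.48. Relative error (π(x) − x/ln(x)) / π(x) ≈ 11.65%; the approximation is known to undercount slightly (Li(x) is a better estimate).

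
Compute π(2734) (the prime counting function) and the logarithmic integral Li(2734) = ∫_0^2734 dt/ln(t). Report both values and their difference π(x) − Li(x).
π(2734) = 399;  Li(2734) ≈ 409.34;  π(x) − Li(x) ≈ -10.34.

Direct count of primes ≤ 2734 gives π(2734) = 399. Numerical evaluation of the logarithmic integral gives Li(2734) ≈ 409.34. The difference π(x) − Li(x) ≈ -10.34 is typically negative for small/moderate x (Li(x) overestimates), though Littlewood's theorem shows this sign changes infinitely often.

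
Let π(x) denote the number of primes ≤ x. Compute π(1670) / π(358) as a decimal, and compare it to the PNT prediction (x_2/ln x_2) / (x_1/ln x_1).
π(1670)/π(358) = 263/71 ≈ 3.7042;  PNT prediction ≈ 3.6967.

π(358) = 71 and π(1670) = 263, so π(1670)/π(358) ≈ 3.7042. The PNT-predicted ratio is (1670/ln(1670)) / (358/ln(358)) ≈ 3.6967. The two agree to within a few percent, as expected.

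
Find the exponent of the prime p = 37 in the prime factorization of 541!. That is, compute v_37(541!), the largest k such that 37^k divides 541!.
v_37(541!) = 14

Legendre's formula: v_p(n!) = Σ_{k ≥ 1} ⌊n / p^k⌋. For p = 37, n = 541, the terms are:
  ⌊541/37^1⌋ = ⌊541/37⌋ = 14
(the next term ⌊541/37^2⌋ = 0, terminating the sum). Summing: v_37(541!) = 14 = 14.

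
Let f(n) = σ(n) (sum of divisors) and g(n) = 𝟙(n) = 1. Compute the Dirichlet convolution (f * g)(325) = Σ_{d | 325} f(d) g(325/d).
(σ * 𝟙)(325) = 570

Divisors of 325: [1, 5, 13, 25, 65, 325]. For each d | 325:
  d = 1: σ(1) · 𝟙(325/1) = 1 · 1 = 1
  d = 5: σ(5) · 𝟙(325/5) = 6 · 1 = 6
  d = 13: σ(13) · 𝟙(325/13) = 14 · 1 = 14
  d = 25: σ(25) · 𝟙(325/25) = 31 · 1 = 31
  d = 65: σ(65) · 𝟙(325/65) = 84 · 1 = 84
  d = 325: σ(325) · 𝟙(325/325) = 434 · 1 = 434
Summing: (σ * 𝟙)(325) = 1 + 6 + 14 + 31 + 84 + 434 = 570.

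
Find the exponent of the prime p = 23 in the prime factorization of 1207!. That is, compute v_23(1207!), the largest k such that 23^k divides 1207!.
v_23(1207!) = 54

Legendre's formula: v_p(n!) = Σ_{k ≥ 1} ⌊n / p^k⌋. For p = 23, n = 1207, the terms are:
  ⌊1207/23^1⌋ = ⌊1207/23⌋ = 52
  ⌊1207/23^2⌋ = ⌊1207/529⌋ = 2
(the next term ⌊1207/23^3⌋ = 0, terminating the sum). Summing: v_23(1207!) = 52 + 2 = 54.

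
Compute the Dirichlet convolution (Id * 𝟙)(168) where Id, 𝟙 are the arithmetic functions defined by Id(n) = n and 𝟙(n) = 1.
(Id * 𝟙)(168) = 480

Divisors of 168: [1, 2, 3, 4, 6, 7, 8, 12, 14, 21, 24, 28, 42, 56, 84, 168]. For each d | 168:
  d = 1: Id(1) · 𝟙(168/1) = 1 · 1 = 1
  d = 2: Id(2) · 𝟙(168/2) = 2 · 1 = 2
  d = 3: Id(3) · 𝟙(168/3) = 3 · 1 = 3
  d = 4: Id(4) · 𝟙(168/4) = 4 · 1 = 4
  d = 6: Id(6) · 𝟙(168/6) = 6 · 1 = 6
  d = 7: Id(7) · 𝟙(168/7) = 7 · 1 = 7
  d = 8: Id(8) · 𝟙(168/8) = 8 · 1 = 8
  d = 12: Id(12) · 𝟙(168/12) = 12 · 1 = 12
  d = 14: Id(14) · 𝟙(168/14) = 14 · 1 = 14
  d = 21: Id(21) · 𝟙(168/21) = 21 · 1 = 21
  d = 24: Id(24) · 𝟙(168/24) = 24 · 1 = 24
  d = 28: Id(28) · 𝟙(168/28) = 28 · 1 = 28
  d = 42: Id(42) · 𝟙(168/42) = 42 · 1 = 42
  d = 56: Id(56) · 𝟙(168/56) = 56 · 1 = 56
  d = 84: Id(84) · 𝟙(168/84) = 84 · 1 = 84
  d = 168: Id(168) · 𝟙(168/168) = 168 · 1 = 168
Summing: (Id * 𝟙)(168) = 1 + 2 + 3 + 4 + 6 + 7 + 8 + 12 + 14 + 21 + 24 + 28 + 42 + 56 + 84 + 168 = 480.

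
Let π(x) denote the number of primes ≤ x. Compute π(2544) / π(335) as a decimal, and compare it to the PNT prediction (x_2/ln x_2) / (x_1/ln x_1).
π(2544)/π(335) = 372/67 ≈ 5.5522;  PNT prediction ≈ 5.6306.

π(335) = 67 and π(2544) = 372, so π(2544)/π(335) ≈ 5.5522. The PNT-predicted ratio is (2544/ln(2544)) / (335/ln(335)) ≈ 5.6306. The two agree to within a few percent, as expected.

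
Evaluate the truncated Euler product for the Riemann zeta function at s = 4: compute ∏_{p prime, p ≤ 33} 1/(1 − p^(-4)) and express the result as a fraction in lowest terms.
∏ = 44480956869217573792253389310087/41097743855049154662236160000000

The primes p ≤ 33 are [2, 3, 5, 7, 11, 13, 17, 19, 23, 29, 31]. For each prime, (1 − 1/p^4)^(-1) = p^4 / (p^4 − 1). The product is (1 − 1/2^4)^(-1), (1 − 1/3^4)^(-1), (1 − 1/5^4)^(-1), (1 − 1/7^4)^(-1), (1 − 1/11^4)^(-1), (1 − 1/13^4)^(-1), (1 − 1/17^4)^(-1), (1 − 1/19^4)^(-1), (1 − 1/23^4)^(-1), (1 − 1/29^4)^(-1), (1 − 1/31^4)^(-1) = ∏ p^4 / (p^4 − 1) = 44480956869217573792253389310087/41097743855049154662236160000000.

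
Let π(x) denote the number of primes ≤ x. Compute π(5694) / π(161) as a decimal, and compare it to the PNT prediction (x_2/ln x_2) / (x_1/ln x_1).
π(5694)/π(161) = 750/37 ≈ 20.2703;  PNT prediction ≈ 20.7827.

π(161) = 37 and π(5694) = 750, so π(5694)/π(161) ≈ 20.2703. The PNT-predicted ratio is (5694/ln(5694)) / (161/ln(161)) ≈ 20.7827. The two agree to within a few percent, as expected.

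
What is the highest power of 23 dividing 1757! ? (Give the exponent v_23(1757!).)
v_23(1757!) = 79

Legendre's formula: v_p(n!) = Σ_{k ≥ 1} ⌊n / p^k⌋. For p = 23, n = 1757, the terms are:
  ⌊1757/23^1⌋ = ⌊1757/23⌋ = 76
  ⌊1757/23^2⌋ = ⌊1757/529⌋ = 3
(the next term ⌊1757/23^3⌋ = 0, terminating the sum). Summing: v_23(1757!) = 76 + 3 = 79.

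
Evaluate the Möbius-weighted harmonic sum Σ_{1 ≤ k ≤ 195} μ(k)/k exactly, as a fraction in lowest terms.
Σ μ(k)/k = -43277238338814707352435871087729404219364080007991120795068950289487278357/2094340804123062964635950016266159511607730554966537454865305011530672742866

Values of μ(k) for 1 ≤ k ≤ 195: μ(1) = 1, μ(2) = -1, μ(3) = -1, μ(5) = -1, μ(6) = 1, μ(7) = -1, μ(10) = 1, μ(11) = -1, μ(13) = -1, μ(14) = 1, μ(15) = 1, μ(17) = -1, μ(19) = -1, μ(21) = 1, μ(22) = 1, μ(23) = -1, μ(26) = 1, μ(29) = -1, μ(30) = -1, μ(31) = -1, μ(33) = 1, μ(34) = 1, μ(35) = 1, μ(37) = -1, μ(38) = 1, μ(39) = 1, μ(41) = -1, μ(42) = -1, μ(43) = -1, μ(46) = 1, μ(47) = -1, μ(51) = 1, μ(53) = -1, μ(55) = 1, μ(57) = 1, μ(58) = 1, μ(59) = -1, μ(61) = -1, μ(62) = 1, μ(65) = 1, μ(66) = -1, μ(67) = -1, μ(69) = 1, μ(70) = -1, μ(71) = -1, μ(73) = -1, μ(74) = 1, μ(77) = 1, μ(78) = -1, μ(79) = -1, μ(82) = 1, μ(83) = -1, μ(85) = 1, μ(86) = 1, μ(87) = 1, μ(89) = -1, μ(91) = 1, μ(93) = 1, μ(94) = 1, μ(95) = 1, μ(97) = -1, μ(101) = -1, μ(102) = -1, μ(103) = -1, μ(105) = -1, μ(106) = 1, μ(107) = -1, μ(109) = -1, μ(110) = -1, μ(111) = 1, μ(113) = -1, μ(114) = -1, μ(115) = 1, μ(118) = 1, μ(119) = 1, μ(122) = 1, μ(123) = 1, μ(127) = -1, μ(129) = 1, μ(130) = -1, μ(131) = -1, μ(133) = 1, μ(134) = 1, μ(137) = -1, μ(138) = -1, μ(139) = -1, μ(141) = 1, μ(142) = 1, μ(143) = 1, μ(145) = 1, μ(146) = 1, μ(149) = -1, μ(151) = -1, μ(154) = -1, μ(155) = 1, μ(157) = -1, μ(158) = 1, μ(159) = 1, μ(161) = 1, μ(163) = -1, μ(165) = -1, μ(166) = 1, μ(167) = -1, μ(170) = -1, μ(173) = -1, μ(174) = -1, μ(177) = 1, μ(178) = 1, μ(179) = -1, μ(181) = -1, μ(182) = -1, μ(183) = 1, μ(185) = 1, μ(186) = -1, μ(187) = 1, μ(190) = -1, μ(191) = -1, μ(193) = -1, μ(194) = 1, μ(195) = -1, with μ = 0 on non-squarefree integers. Summing μ(k)/k for k where μ(k) ≠ 0 gives -43277238338814707352435871087729404219364080007991120795068950289487278357/2094340804123062964635950016266159511607730554966537454865305011530672742866 ≈ -0.0207. (PNT ⟺ this sum → 0 as n → ∞.)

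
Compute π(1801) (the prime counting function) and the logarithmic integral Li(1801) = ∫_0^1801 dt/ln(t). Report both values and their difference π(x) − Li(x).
π(1801) = 279;  Li(1801) ≈ 288.45;  π(x) − Li(x) ≈ -9.45.

Direct count of primes ≤ 1801 gives π(1801) = 279. Numerical evaluation of the logarithmic integral gives Li(1801) ≈ 288.45. The difference π(x) − Li(x) ≈ -9.45 is typically negative for small/moderate x (Li(x) overestimates), though Littlewood's theorem shows this sign changes infinitely often.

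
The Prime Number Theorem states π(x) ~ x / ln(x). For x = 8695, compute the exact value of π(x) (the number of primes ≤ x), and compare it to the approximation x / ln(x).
π(8695) = 1083;  x/ln(x) ≈ 958.60;  relative error ≈ 11.49%.

Directly count primes up to 8695: π(8695) = 1083. The PNT approximation gives 8695/ln(8695) ≈ 8695/9.07050 ≈ 958.60. Relative error (π(x) − x/ln(x)) / π(x) ≈ 11.49%; the approximation is known to undercount slightly (Li(x) is a better estimate).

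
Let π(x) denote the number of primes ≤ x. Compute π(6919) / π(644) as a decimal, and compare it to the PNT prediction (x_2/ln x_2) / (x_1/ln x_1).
π(6919)/π(644) = 890/117 ≈ 7.6068;  PNT prediction ≈ 7.8588.

π(644) = 117 and π(6919) = 890, so π(6919)/π(644) ≈ 7.6068. The PNT-predicted ratio is (6919/ln(6919)) / (644/ln(644)) ≈ 7.8588. The two agree to within a few percent, as expected.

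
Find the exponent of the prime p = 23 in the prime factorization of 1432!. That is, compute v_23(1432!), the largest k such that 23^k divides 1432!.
v_23(1432!) = 64

Legendre's formula: v_p(n!) = Σ_{k ≥ 1} ⌊n / p^k⌋. For p = 23, n = 1432, the terms are:
  ⌊1432/23^1⌋ = ⌊1432/23⌋ = 62
  ⌊1432/23^2⌋ = ⌊1432/529⌋ = 2
(the next term ⌊1432/23^3⌋ = 0, terminating the sum). Summing: v_23(1432!) = 62 + 2 = 64.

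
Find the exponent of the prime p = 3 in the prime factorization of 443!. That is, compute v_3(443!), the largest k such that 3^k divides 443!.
v_3(443!) = 218

Legendre's formula: v_p(n!) = Σ_{k ≥ 1} ⌊n / p^k⌋. For p = 3, n = 443, the terms are:
  ⌊443/3^1⌋ = ⌊443/3⌋ = 147
  ⌊443/3^2⌋ = ⌊443/9⌋ = 49
  ⌊443/3^3⌋ = ⌊443/27⌋ = 16
  ⌊443/3^4⌋ = ⌊443/81⌋ = 5
  ⌊443/3^5⌋ = ⌊443/243⌋ = 1
(the next term ⌊443/3^6⌋ = 0, terminating the sum). Summing: v_3(443!) = 147 + 49 + 16 + 5 + 1 = 218.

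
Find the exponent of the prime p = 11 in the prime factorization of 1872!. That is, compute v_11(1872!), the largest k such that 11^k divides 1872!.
v_11(1872!) = 186

Legendre's formula: v_p(n!) = Σ_{k ≥ 1} ⌊n / p^k⌋. For p = 11, n = 1872, the terms are:
  ⌊1872/11^1⌋ = ⌊1872/11⌋ = 170
  ⌊1872/11^2⌋ = ⌊1872/121⌋ = 15
  ⌊1872/11^3⌋ = ⌊1872/1331⌋ = 1
(the next term ⌊1872/11^4⌋ = 0, terminating the sum). Summing: v_11(1872!) = 170 + 15 + 1 = 186.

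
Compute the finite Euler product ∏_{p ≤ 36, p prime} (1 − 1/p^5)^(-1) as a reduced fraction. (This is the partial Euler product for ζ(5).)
∏ = 1910589921595024369341325427716514697147265/1842548811291065574051999987500114856101888

The primes p ≤ 36 are [2, 3, 5, 7, 11, 13, 17, 19, 23, 29, 31]. For each prime, (1 − 1/p^5)^(-1) = p^5 / (p^5 − 1). The product is (1 − 1/2^5)^(-1), (1 − 1/3^5)^(-1), (1 − 1/5^5)^(-1), (1 − 1/7^5)^(-1), (1 − 1/11^5)^(-1), (1 − 1/13^5)^(-1), (1 − 1/17^5)^(-1), (1 − 1/19^5)^(-1), (1 − 1/23^5)^(-1), (1 − 1/29^5)^(-1), (1 − 1/31^5)^(-1) = ∏ p^5 / (p^5 − 1) = 1910589921595024369341325427716514697147265/1842548811291065574051999987500114856101888.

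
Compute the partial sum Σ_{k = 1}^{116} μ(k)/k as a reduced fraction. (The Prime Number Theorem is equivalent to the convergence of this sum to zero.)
Σ μ(k)/k = -11695632086357284237991577642263648122717789/451572209148822968402074375593480892761066957

Values of μ(k) for 1 ≤ k ≤ 116: μ(1) = 1, μ(2) = -1, μ(3) = -1, μ(5) = -1, μ(6) = 1, μ(7) = -1, μ(10) = 1, μ(11) = -1, μ(13) = -1, μ(14) = 1, μ(15) = 1, μ(17) = -1, μ(19) = -1, μ(21) = 1, μ(22) = 1, μ(23) = -1, μ(26) = 1, μ(29) = -1, μ(30) = -1, μ(31) = -1, μ(33) = 1, μ(34) = 1, μ(35) = 1, μ(37) = -1, μ(38) = 1, μ(39) = 1, μ(41) = -1, μ(42) = -1, μ(43) = -1, μ(46) = 1, μ(47) = -1, μ(51) = 1, μ(53) = -1, μ(55) = 1, μ(57) = 1, μ(58) = 1, μ(59) = -1, μ(61) = -1, μ(62) = 1, μ(65) = 1, μ(66) = -1, μ(67) = -1, μ(69) = 1, μ(70) = -1, μ(71) = -1, μ(73) = -1, μ(74) = 1, μ(77) = 1, μ(78) = -1, μ(79) = -1, μ(82) = 1, μ(83) = -1, μ(85) = 1, μ(86) = 1, μ(87) = 1, μ(89) = -1, μ(91) = 1, μ(93) = 1, μ(94) = 1, μ(95) = 1, μ(97) = -1, μ(101) = -1, μ(102) = -1, μ(103) = -1, μ(105) = -1, μ(106) = 1, μ(107) = -1, μ(109) = -1, μ(110) = -1, μ(111) = 1, μ(113) = -1, μ(114) = -1, μ(115) = 1, with μ = 0 on non-squarefree integers. Summing μ(k)/k for k where μ(k) ≠ 0 gives -11695632086357284237991577642263648122717789/451572209148822968402074375593480892761066957 ≈ -0.0259. (PNT ⟺ this sum → 0 as n → ∞.)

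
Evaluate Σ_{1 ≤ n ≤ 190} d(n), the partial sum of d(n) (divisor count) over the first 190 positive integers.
Σ_{n ≤ 190} d(n) = 1031

Compute d(n) for each 1 ≤ n ≤ 190: d(1) = 1, d(2) = 2, d(3) = 2, d(4) = 3, d(5) = 2, d(6) = 4, d(7) = 2, d(8) = 4, d(9) = 3, d(10) = 4, d(11) = 2, d(12) = 6, d(13) = 2, d(14) = 4, d(15) = 4, d(16) = 5, d(17) = 2, d(18) = 6, d(19) = 2, d(20) = 6, d(21) = 4, d(22) = 4, d(23) = 2, d(24) = 8, d(25) = 3, d(26) = 4, d(27) = 4, d(28) = 6, d(29) = 2, d(30) = 8, d(31) = 2, d(32) = 6, d(33) = 4, d(34) = 4, d(35) = 4, d(36) = 9, d(37) = 2, d(38) = 4, d(39) = 4, d(40) = 8, d(41) = 2, d(42) = 8, d(43) = 2, d(44) = 6, d(45) = 6, d(46) = 4, d(47) = 2, d(48) = 10, d(49) = 3, d(50) = 6, d(51) = 4, d(52) = 6, d(53) = 2, d(54) = 8, d(55) = 4, d(56) = 8, d(57) = 4, d(58) = 4, d(59) = 2, d(60) = 12, d(61) = 2, d(62) = 4, d(63) = 6, d(64) = 7, d(65) = 4, d(66) = 8, d(67) = 2, d(68) = 6, d(69) = 4, d(70) = 8, d(71) = 2, d(72) = 12, d(73) = 2, d(74) = 4, d(75) = 6, d(76) = 6, d(77) = 4, d(78) = 8, d(79) = 2, d(80) = 10, d(81) = 5, d(82) = 4, d(83) = 2, d(84) = 12, d(85) = 4, d(86) = 4, d(87) = 4, d(88) = 8, d(89) = 2, d(90) = 12, d(91) = 4, d(92) = 6, d(93) = 4, d(94) = 4, d(95) = 4, d(96) = 12, d(97) = 2, d(98) = 6, d(99) = 6, d(100) = 9, d(101) = 2, d(102) = 8, d(103) = 2, d(104) = 8, d(105) = 8, d(106) = 4, d(107) = 2, d(108) = 12, d(109) = 2, d(110) = 8, d(111) = 4, d(112) = 10, d(113) = 2, d(114) = 8, d(115) = 4, d(116) = 6, d(117) = 6, d(118) = 4, d(119) = 4, d(120) = 16, d(121) = 3, d(122) = 4, d(123) = 4, d(124) = 6, d(125) = 4, d(126) = 12, d(127) = 2, d(128) = 8, d(129) = 4, d(130) = 8, d(131) = 2, d(132) = 12, d(133) = 4, d(134) = 4, d(135) = 8, d(136) = 8, d(137) = 2, d(138) = 8, d(139) = 2, d(140) = 12, d(141) = 4, d(142) = 4, d(143) = 4, d(144) = 15, d(145) = 4, d(146) = 4, d(147) = 6, d(148) = 6, d(149) = 2, d(150) = 12, d(151) = 2, d(152) = 8, d(153) = 6, d(154) = 8, d(155) = 4, d(156) = 12, d(157) = 2, d(158) = 4, d(159) = 4, d(160) = 12, d(161) = 4, d(162) = 10, d(163) = 2, d(164) = 6, d(165) = 8, d(166) = 4, d(167) = 2, d(168) = 16, d(169) = 3, d(170) = 8, d(171) = 6, d(172) = 6, d(173) = 2, d(174) = 8, d(175) = 6, d(176) = 10, d(177) = 4, d(178) = 4, d(179) = 2, d(180) = 18, d(181) = 2, d(182) = 8, d(183) = 4, d(184) = 8, d(185) = 4, d(186) = 8, d(187) = 4, d(188) = 6, d(189) = 8, d(190) = 8. Summing all 190 values: 1031. (Dirichlet's divisor formula: Σ_{n ≤ x} d(n) = x ln(x) + (2γ − 1) x + O(√x). For x = 190, the asymptotic estimate is ≈ 1026.28.)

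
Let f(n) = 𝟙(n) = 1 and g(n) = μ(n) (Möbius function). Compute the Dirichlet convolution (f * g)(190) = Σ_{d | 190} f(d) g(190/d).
(𝟙 * μ)(190) = 0

Divisors of 190: [1, 2, 5, 10, 19, 38, 95, 190]. For each d | 190:
  d = 1: 𝟙(1) · μ(190/1) = 1 · -1 = -1
  d = 2: 𝟙(2) · μ(190/2) = 1 · 1 = 1
  d = 5: 𝟙(5) · μ(190/5) = 1 · 1 = 1
  d = 10: 𝟙(10) · μ(190/10) = 1 · -1 = -1
  d = 19: 𝟙(19) · μ(190/19) = 1 · 1 = 1
  d = 38: 𝟙(38) · μ(190/38) = 1 · -1 = -1
  d = 95: 𝟙(95) · μ(190/95) = 1 · -1 = -1
  d = 190: 𝟙(190) · μ(190/190) = 1 · 1 = 1
Summing: (𝟙 * μ)(190) = -1 + 1 + 1 + -1 + 1 + -1 + -1 + 1 = 0.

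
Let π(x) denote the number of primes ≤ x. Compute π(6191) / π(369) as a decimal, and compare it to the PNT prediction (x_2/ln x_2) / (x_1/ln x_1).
π(6191)/π(369) = 804/73 ≈ 11.0137;  PNT prediction ≈ 11.3586.

π(369) = 73 and π(6191) = 804, so π(6191)/π(369) ≈ 11.0137. The PNT-predicted ratio is (6191/ln(6191)) / (369/ln(369)) ≈ 11.3586. The two agree to within a few percent, as expected.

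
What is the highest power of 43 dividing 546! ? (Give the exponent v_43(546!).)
v_43(546!) = 12

Legendre's formula: v_p(n!) = Σ_{k ≥ 1} ⌊n / p^k⌋. For p = 43, n = 546, the terms are:
  ⌊546/43^1⌋ = ⌊546/43⌋ = 12
(the next term ⌊546/43^2⌋ = 0, terminating the sum). Summing: v_43(546!) = 12 = 12.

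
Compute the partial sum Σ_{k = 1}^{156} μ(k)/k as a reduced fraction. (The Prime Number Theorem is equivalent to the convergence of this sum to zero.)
Σ μ(k)/k = 35386221418707905836854512026342273734410221837967216139/5364750833138837555449767529261714317873456270532298668855

Values of μ(k) for 1 ≤ k ≤ 156: μ(1) = 1, μ(2) = -1, μ(3) = -1, μ(5) = -1, μ(6) = 1, μ(7) = -1, μ(10) = 1, μ(11) = -1, μ(13) = -1, μ(14) = 1, μ(15) = 1, μ(17) = -1, μ(19) = -1, μ(21) = 1, μ(22) = 1, μ(23) = -1, μ(26) = 1, μ(29) = -1, μ(30) = -1, μ(31) = -1, μ(33) = 1, μ(34) = 1, μ(35) = 1, μ(37) = -1, μ(38) = 1, μ(39) = 1, μ(41) = -1, μ(42) = -1, μ(43) = -1, μ(46) = 1, μ(47) = -1, μ(51) = 1, μ(53) = -1, μ(55) = 1, μ(57) = 1, μ(58) = 1, μ(59) = -1, μ(61) = -1, μ(62) = 1, μ(65) = 1, μ(66) = -1, μ(67) = -1, μ(69) = 1, μ(70) = -1, μ(71) = -1, μ(73) = -1, μ(74) = 1, μ(77) = 1, μ(78) = -1, μ(79) = -1, μ(82) = 1, μ(83) = -1, μ(85) = 1, μ(86) = 1, μ(87) = 1, μ(89) = -1, μ(91) = 1, μ(93) = 1, μ(94) = 1, μ(95) = 1, μ(97) = -1, μ(101) = -1, μ(102) = -1, μ(103) = -1, μ(105) = -1, μ(106) = 1, μ(107) = -1, μ(109) = -1, μ(110) = -1, μ(111) = 1, μ(113) = -1, μ(114) = -1, μ(115) = 1, μ(118) = 1, μ(119) = 1, μ(122) = 1, μ(123) = 1, μ(127) = -1, μ(129) = 1, μ(130) = -1, μ(131) = -1, μ(133) = 1, μ(134) = 1, μ(137) = -1, μ(138) = -1, μ(139) = -1, μ(141) = 1, μ(142) = 1, μ(143) = 1, μ(145) = 1, μ(146) = 1, μ(149) = -1, μ(151) = -1, μ(154) = -1, μ(155) = 1, with μ = 0 on non-squarefree integers. Summing μ(k)/k for k where μ(k) ≠ 0 gives 35386221418707905836854512026342273734410221837967216139/5364750833138837555449767529261714317873456270532298668855 ≈ 0.0066. (PNT ⟺ this sum → 0 as n → ∞.)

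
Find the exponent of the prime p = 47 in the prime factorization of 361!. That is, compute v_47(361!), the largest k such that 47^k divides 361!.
v_47(361!) = 7

Legendre's formula: v_p(n!) = Σ_{k ≥ 1} ⌊n / p^k⌋. For p = 47, n = 361, the terms are:
  ⌊361/47^1⌋ = ⌊361/47⌋ = 7
(the next term ⌊361/47^2⌋ = 0, terminating the sum). Summing: v_47(361!) = 7 = 7.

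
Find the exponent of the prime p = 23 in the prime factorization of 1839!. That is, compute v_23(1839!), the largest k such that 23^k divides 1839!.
v_23(1839!) = 82

Legendre's formula: v_p(n!) = Σ_{k ≥ 1} ⌊n / p^k⌋. For p = 23, n = 1839, the terms are:
  ⌊1839/23^1⌋ = ⌊1839/23⌋ = 79
  ⌊1839/23^2⌋ = ⌊1839/529⌋ = 3
(the next term ⌊1839/23^3⌋ = 0, terminating the sum). Summing: v_23(1839!) = 79 + 3 = 82.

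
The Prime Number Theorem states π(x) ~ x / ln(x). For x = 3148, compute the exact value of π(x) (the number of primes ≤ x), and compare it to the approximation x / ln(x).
π(3148) = 446;  x/ln(x) ≈ 390.84;  relative error ≈ 12.37%.

Directly count primes up to 3148: π(3148) = 446. The PNT approximation gives 3148/ln(3148) ≈ 3148/8.05452 ≈ 390.84. Relative error (π(x) − x/ln(x)) / π(x) ≈ 12.37%; the approximation is known to undercount slightly (Li(x) is a better estimate).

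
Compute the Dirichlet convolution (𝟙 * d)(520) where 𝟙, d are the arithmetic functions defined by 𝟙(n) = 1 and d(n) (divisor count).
(𝟙 * d)(520) = 90

Divisors of 520: [1, 2, 4, 5, 8, 10, 13, 20, 26, 40, 52, 65, 104, 130, 260, 520]. For each d | 520:
  d = 1: 𝟙(1) · d(520/1) = 1 · 16 = 16
  d = 2: 𝟙(2) · d(520/2) = 1 · 12 = 12
  d = 4: 𝟙(4) · d(520/4) = 1 · 8 = 8
  d = 5: 𝟙(5) · d(520/5) = 1 · 8 = 8
  d = 8: 𝟙(8) · d(520/8) = 1 · 4 = 4
  d = 10: 𝟙(10) · d(520/10) = 1 · 6 = 6
  d = 13: 𝟙(13) · d(520/13) = 1 · 8 = 8
  d = 20: 𝟙(20) · d(520/20) = 1 · 4 = 4
  d = 26: 𝟙(26) · d(520/26) = 1 · 6 = 6
  d = 40: 𝟙(40) · d(520/40) = 1 · 2 = 2
  d = 52: 𝟙(52) · d(520/52) = 1 · 4 = 4
  d = 65: 𝟙(65) · d(520/65) = 1 · 4 = 4
  d = 104: 𝟙(104) · d(520/104) = 1 · 2 = 2
  d = 130: 𝟙(130) · d(520/130) = 1 · 3 = 3
  d = 260: 𝟙(260) · d(520/260) = 1 · 2 = 2
  d = 520: 𝟙(520) · d(520/520) = 1 · 1 = 1
Summing: (𝟙 * d)(520) = 16 + 12 + 8 + 8 + 4 + 6 + 8 + 4 + 6 + 2 + 4 + 4 + 2 + 3 + 2 + 1 = 90.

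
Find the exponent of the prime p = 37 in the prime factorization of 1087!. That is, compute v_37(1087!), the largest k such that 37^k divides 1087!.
v_37(1087!) = 29

Legendre's formula: v_p(n!) = Σ_{k ≥ 1} ⌊n / p^k⌋. For p = 37, n = 1087, the terms are:
  ⌊1087/37^1⌋ = ⌊1087/37⌋ = 29
(the next term ⌊1087/37^2⌋ = 0, terminating the sum). Summing: v_37(1087!) = 29 = 29.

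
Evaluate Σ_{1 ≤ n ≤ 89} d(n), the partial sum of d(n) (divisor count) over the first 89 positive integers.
Σ_{n ≤ 89} d(n) = 413

Compute d(n) for each 1 ≤ n ≤ 89: d(1) = 1, d(2) = 2, d(3) = 2, d(4) = 3, d(5) = 2, d(6) = 4, d(7) = 2, d(8) = 4, d(9) = 3, d(10) = 4, d(11) = 2, d(12) = 6, d(13) = 2, d(14) = 4, d(15) = 4, d(16) = 5, d(17) = 2, d(18) = 6, d(19) = 2, d(20) = 6, d(21) = 4, d(22) = 4, d(23) = 2, d(24) = 8, d(25) = 3, d(26) = 4, d(27) = 4, d(28) = 6, d(29) = 2, d(30) = 8, d(31) = 2, d(32) = 6, d(33) = 4, d(34) = 4, d(35) = 4, d(36) = 9, d(37) = 2, d(38) = 4, d(39) = 4, d(40) = 8, d(41) = 2, d(42) = 8, d(43) = 2, d(44) = 6, d(45) = 6, d(46) = 4, d(47) = 2, d(48) = 10, d(49) = 3, d(50) = 6, d(51) = 4, d(52) = 6, d(53) = 2, d(54) = 8, d(55) = 4, d(56) = 8, d(57) = 4, d(58) = 4, d(59) = 2, d(60) = 12, d(61) = 2, d(62) = 4, d(63) = 6, d(64) = 7, d(65) = 4, d(66) = 8, d(67) = 2, d(68) = 6, d(69) = 4, d(70) = 8, d(71) = 2, d(72) = 12, d(73) = 2, d(74) = 4, d(75) = 6, d(76) = 6, d(77) = 4, d(78) = 8, d(79) = 2, d(80) = 10, d(81) = 5, d(82) = 4, d(83) = 2, d(84) = 12, d(85) = 4, d(86) = 4, d(87) = 4, d(88) = 8, d(89) = 2. Summing all 89 values: 413. (Dirichlet's divisor formula: Σ_{n ≤ x} d(n) = x ln(x) + (2γ − 1) x + O(√x). For x = 89, the asymptotic estimate is ≈ 413.23.)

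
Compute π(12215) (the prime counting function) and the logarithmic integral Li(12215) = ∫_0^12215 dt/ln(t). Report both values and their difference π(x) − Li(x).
π(12215) = 1460;  Li(12215) ≈ 1483.97;  π(x) − Li(x) ≈ -23.97.

Direct count of primes ≤ 12215 gives π(12215) = 1460. Numerical evaluation of the logarithmic integral gives Li(12215) ≈ 1483.97. The difference π(x) − Li(x) ≈ -23.97 is typically negative for small/moderate x (Li(x) overestimates), though Littlewood's theorem shows this sign changes infinitely often.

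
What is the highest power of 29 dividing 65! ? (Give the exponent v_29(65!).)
v_29(65!) = 2

Legendre's formula: v_p(n!) = Σ_{k ≥ 1} ⌊n / p^k⌋. For p = 29, n = 65, the terms are:
  ⌊65/29^1⌋ = ⌊65/29⌋ = 2
(the next term ⌊65/29^2⌋ = 0, terminating the sum). Summing: v_29(65!) = 2 = 2.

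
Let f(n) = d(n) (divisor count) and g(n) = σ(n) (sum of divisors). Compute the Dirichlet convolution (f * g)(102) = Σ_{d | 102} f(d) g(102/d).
(d * σ)(102) = 600

Divisors of 102: [1, 2, 3, 6, 17, 34, 51, 102]. For each d | 102:
  d = 1: d(1) · σ(102/1) = 1 · 216 = 216
  d = 2: d(2) · σ(102/2) = 2 · 72 = 144
  d = 3: d(3) · σ(102/3) = 2 · 54 = 108
  d = 6: d(6) · σ(102/6) = 4 · 18 = 72
  d = 17: d(17) · σ(102/17) = 2 · 12 = 24
  d = 34: d(34) · σ(102/34) = 4 · 4 = 16
  d = 51: d(51) · σ(102/51) = 4 · 3 = 12
  d = 102: d(102) · σ(102/102) = 8 · 1 = 8
Summing: (d * σ)(102) = 216 + 144 + 108 + 72 + 24 + 16 + 12 + 8 = 600.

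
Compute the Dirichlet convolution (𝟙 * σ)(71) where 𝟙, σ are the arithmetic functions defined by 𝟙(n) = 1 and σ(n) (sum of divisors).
(𝟙 * σ)(71) = 73

Divisors of 71: [1, 71]. For each d | 71:
  d = 1: 𝟙(1) · σ(71/1) = 1 · 72 = 72
  d = 71: 𝟙(71) · σ(71/71) = 1 · 1 = 1
Summing: (𝟙 * σ)(71) = 72 + 1 = 73.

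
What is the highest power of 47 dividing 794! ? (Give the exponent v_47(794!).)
v_47(794!) = 16

Legendre's formula: v_p(n!) = Σ_{k ≥ 1} ⌊n / p^k⌋. For p = 47, n = 794, the terms are:
  ⌊794/47^1⌋ = ⌊794/47⌋ = 16
(the next term ⌊794/47^2⌋ = 0, terminating the sum). Summing: v_47(794!) = 16 = 16.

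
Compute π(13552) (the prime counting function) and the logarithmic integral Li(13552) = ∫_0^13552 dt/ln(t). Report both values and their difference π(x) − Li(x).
π(13552) = 1603;  Li(13552) ≈ 1625.25;  π(x) − Li(x) ≈ -22.25.

Direct count of primes ≤ 13552 gives π(13552) = 1603. Numerical evaluation of the logarithmic integral gives Li(13552) ≈ 1625.25. The difference π(x) − Li(x) ≈ -22.25 is typically negative for small/moderate x (Li(x) overestimates), though Littlewood's theorem shows this sign changes infinitely often.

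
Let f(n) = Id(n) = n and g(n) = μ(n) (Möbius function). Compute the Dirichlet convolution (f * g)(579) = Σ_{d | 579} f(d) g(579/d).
(Id * μ)(579) = 384

Divisors of 579: [1, 3, 193, 579]. For each d | 579:
  d = 1: Id(1) · μ(579/1) = 1 · 1 = 1
  d = 3: Id(3) · μ(579/3) = 3 · -1 = -3
  d = 193: Id(193) · μ(579/193) = 193 · -1 = -193
  d = 579: Id(579) · μ(579/579) = 579 · 1 = 579
Summing: (Id * μ)(579) = 1 + -3 + -193 + 579 = 384.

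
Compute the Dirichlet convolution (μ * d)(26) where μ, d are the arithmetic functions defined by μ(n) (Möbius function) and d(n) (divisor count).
(μ * d)(26) = 1

Divisors of 26: [1, 2, 13, 26]. For each d | 26:
  d = 1: μ(1) · d(26/1) = 1 · 4 = 4
  d = 2: μ(2) · d(26/2) = -1 · 2 = -2
  d = 13: μ(13) · d(26/13) = -1 · 2 = -2
  d = 26: μ(26) · d(26/26) = 1 · 1 = 1
Summing: (μ * d)(26) = 4 + -2 + -2 + 1 = 1.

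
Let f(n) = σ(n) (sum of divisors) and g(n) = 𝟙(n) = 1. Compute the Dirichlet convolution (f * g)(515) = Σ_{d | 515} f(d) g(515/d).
(σ * 𝟙)(515) = 735

Divisors of 515: [1, 5, 103, 515]. For each d | 515:
  d = 1: σ(1) · 𝟙(515/1) = 1 · 1 = 1
  d = 5: σ(5) · 𝟙(515/5) = 6 · 1 = 6
  d = 103: σ(103) · 𝟙(515/103) = 104 · 1 = 104
  d = 515: σ(515) · 𝟙(515/515) = 624 · 1 = 624
Summing: (σ * 𝟙)(515) = 1 + 6 + 104 + 624 = 735.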